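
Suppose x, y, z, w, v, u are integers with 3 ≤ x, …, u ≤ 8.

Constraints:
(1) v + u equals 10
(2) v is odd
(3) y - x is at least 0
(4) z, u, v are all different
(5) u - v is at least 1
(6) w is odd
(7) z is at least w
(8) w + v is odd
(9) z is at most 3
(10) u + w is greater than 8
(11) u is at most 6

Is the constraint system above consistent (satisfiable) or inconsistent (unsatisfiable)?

Constraint 6 makes w odd and constraint 2 makes v odd, so w + v must be even. Constraint 8 says w + v is odd — contradiction.

Unsatisfiable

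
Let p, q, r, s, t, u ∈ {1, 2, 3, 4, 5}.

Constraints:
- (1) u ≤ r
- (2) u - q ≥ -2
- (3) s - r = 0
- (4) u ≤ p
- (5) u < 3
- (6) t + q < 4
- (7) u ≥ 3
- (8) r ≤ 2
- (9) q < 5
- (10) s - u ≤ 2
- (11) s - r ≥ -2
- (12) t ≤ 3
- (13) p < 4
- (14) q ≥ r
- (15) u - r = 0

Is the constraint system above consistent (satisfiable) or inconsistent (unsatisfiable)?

From constraints 1 and 7: r ≥ u and u ≥ 3, so r ≥ 3. From constraint 8: r ≤ 2. But 2 < 3, so no value of r works.

Unsatisfiable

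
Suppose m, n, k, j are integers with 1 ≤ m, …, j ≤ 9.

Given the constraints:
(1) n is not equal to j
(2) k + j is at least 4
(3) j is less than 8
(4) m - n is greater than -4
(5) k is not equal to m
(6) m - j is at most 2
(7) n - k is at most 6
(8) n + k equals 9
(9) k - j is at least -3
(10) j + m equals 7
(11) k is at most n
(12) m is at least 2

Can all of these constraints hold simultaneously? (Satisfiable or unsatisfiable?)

Take m = 4, n = 7, k = 2, j = 3. Then constraint 2: k + j = 5; constraint 4: m - n = -3; constraint 6: m - j = 1, and every other listed constraint is also met.

Satisfiable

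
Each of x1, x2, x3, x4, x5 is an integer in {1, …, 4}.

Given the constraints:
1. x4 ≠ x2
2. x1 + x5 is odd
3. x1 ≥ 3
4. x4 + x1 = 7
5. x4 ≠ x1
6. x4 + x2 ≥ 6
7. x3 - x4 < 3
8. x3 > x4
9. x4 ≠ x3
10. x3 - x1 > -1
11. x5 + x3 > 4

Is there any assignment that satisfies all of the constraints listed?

Satisfiable

Setting (x1, x2, x3, x4, x5) = (4, 4, 4, 3, 3) satisfies everything: constraint 4: x4 + x1 = 7; constraint 6: x4 + x2 = 7; constraint 7: x3 - x4 = 1, and the others follow.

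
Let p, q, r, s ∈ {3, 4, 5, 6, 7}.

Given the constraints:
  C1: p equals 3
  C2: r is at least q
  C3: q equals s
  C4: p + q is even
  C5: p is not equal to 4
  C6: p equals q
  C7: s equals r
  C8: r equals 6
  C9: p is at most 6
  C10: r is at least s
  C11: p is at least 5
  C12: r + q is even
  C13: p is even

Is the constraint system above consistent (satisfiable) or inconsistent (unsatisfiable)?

Constraint 1 fixes p = 3 and constraint 8 fixes r = 6. Constraints 3, 6, and 7 give p = q = s = r, so p = r. But 3 ≠ 6 — contradiction.

Unsatisfiable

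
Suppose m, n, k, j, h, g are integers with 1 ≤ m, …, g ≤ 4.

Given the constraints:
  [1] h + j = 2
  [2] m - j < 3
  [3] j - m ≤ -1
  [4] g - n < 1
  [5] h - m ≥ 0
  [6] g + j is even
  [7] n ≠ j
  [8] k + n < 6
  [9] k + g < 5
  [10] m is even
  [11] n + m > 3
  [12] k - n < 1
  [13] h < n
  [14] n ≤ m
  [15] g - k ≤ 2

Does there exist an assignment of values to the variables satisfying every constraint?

Unsatisfiable

Constraints 5, 13, and 14 give m ≤ h, h < n, n ≤ m. Chaining: m ≤ h < n ≤ m, which forces m < m — impossible.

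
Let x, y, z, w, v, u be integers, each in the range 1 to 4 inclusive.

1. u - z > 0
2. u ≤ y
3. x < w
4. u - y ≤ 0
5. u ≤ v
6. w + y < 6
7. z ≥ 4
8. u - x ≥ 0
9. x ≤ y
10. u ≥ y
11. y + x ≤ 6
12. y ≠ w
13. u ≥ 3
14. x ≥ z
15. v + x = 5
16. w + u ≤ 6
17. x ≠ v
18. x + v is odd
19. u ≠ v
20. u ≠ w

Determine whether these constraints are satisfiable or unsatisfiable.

Unsatisfiable

From constraints 2 and 13: y ≥ u ≥ 3. From constraints 7 and 14: x ≥ z ≥ 4. Hence y + x ≥ 7. But constraint 11 requires y + x ≤ 6, and 6 < 7. Contradiction.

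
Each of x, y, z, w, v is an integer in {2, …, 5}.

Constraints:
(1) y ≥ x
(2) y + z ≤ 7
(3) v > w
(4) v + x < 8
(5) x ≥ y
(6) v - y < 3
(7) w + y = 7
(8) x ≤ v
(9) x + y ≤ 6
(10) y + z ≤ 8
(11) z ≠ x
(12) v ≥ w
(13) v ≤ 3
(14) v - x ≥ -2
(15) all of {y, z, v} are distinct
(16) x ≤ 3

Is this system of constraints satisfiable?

Unsatisfiable

From constraints 12 and 13: w ≤ v ≤ 3. From constraints 5 and 16: y ≤ x ≤ 3. Hence w + y ≤ 6. But constraint 7 requires w + y = 7, and 7 > 6. Contradiction.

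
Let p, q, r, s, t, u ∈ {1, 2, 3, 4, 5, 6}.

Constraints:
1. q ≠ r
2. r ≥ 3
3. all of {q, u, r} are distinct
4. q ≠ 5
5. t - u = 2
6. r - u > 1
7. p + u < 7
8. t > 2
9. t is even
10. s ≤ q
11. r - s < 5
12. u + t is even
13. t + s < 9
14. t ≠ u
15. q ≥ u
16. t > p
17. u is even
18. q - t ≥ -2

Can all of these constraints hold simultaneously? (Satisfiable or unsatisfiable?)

Satisfiable

One satisfying assignment is p = 2, q = 3, r = 5, s = 2, t = 4, u = 2.
For the less obvious constraints — constraint 5: t - u = 2; constraint 6: r - u = 3 — and the others hold by inspection.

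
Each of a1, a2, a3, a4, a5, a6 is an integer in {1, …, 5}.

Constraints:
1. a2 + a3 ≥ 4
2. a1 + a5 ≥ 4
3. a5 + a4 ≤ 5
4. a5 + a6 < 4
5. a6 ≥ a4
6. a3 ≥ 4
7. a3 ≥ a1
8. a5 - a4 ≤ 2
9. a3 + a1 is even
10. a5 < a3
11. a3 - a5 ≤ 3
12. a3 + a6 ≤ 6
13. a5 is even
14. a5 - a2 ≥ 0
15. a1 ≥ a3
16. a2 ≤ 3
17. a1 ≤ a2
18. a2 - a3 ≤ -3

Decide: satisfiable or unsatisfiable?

From constraints 6 and 15: a1 ≥ a3 and a3 ≥ 4, so a1 ≥ 4. From constraints 16 and 17: a1 ≤ a2 and a2 ≤ 3, so a1 ≤ 3. But 3 < 4, so no value of a1 works.

Unsatisfiable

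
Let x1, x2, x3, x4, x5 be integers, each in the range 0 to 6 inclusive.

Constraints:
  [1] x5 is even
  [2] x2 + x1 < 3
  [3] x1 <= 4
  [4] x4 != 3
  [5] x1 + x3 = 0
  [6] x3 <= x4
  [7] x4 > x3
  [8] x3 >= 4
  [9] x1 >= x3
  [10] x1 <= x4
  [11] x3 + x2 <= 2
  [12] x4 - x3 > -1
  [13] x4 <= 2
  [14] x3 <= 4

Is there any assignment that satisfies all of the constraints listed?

From constraints 8 and 9: x1 ≥ x3 and x3 ≥ 4, so x1 ≥ 4. From constraints 10 and 13: x1 ≤ x4 and x4 ≤ 2, so x1 ≤ 2. But 2 < 4, so no value of x1 works.

Unsatisfiable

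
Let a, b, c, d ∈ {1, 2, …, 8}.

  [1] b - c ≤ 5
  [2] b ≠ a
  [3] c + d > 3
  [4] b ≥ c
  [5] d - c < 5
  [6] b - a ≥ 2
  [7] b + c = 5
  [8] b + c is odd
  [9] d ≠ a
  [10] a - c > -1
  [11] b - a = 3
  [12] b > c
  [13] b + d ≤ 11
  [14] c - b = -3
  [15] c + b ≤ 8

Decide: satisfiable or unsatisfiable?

The assignment a = 1, b = 4, c = 1, d = 4 works:
  constraint 1 holds since b - c = 3.
  constraint 3 holds since c + d = 5.
  constraint 5 holds since d - c = 3.
The rest check out directly.

Satisfiable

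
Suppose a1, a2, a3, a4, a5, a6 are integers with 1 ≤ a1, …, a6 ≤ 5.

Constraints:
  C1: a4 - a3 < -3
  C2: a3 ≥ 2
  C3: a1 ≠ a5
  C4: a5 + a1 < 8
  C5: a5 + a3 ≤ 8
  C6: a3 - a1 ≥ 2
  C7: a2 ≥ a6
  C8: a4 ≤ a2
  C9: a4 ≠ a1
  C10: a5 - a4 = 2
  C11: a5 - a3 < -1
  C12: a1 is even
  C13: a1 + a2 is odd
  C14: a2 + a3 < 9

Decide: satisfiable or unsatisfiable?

Satisfiable

One satisfying assignment is a1 = 2, a2 = 3, a3 = 5, a4 = 1, a5 = 3, a6 = 3.
For the less obvious constraints — constraint 1: a4 - a3 = -4; constraint 4: a5 + a1 = 5; constraint 5: a5 + a3 = 8 — and the others hold by inspection.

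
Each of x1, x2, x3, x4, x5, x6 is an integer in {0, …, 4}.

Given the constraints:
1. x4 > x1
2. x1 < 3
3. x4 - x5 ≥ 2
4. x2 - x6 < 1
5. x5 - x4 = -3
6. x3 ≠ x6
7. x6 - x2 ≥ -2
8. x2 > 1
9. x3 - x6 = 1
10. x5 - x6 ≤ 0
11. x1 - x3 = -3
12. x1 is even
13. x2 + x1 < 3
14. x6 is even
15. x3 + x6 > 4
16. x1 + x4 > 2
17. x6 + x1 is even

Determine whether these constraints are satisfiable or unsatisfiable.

Try x1 = 0, x2 = 2, x3 = 3, x4 = 3, x5 = 0, x6 = 2.
Check constraint 3: x4 - x5 = 3; constraint 4: x2 - x6 = 0. The remaining constraints are straightforward to verify.

Satisfiable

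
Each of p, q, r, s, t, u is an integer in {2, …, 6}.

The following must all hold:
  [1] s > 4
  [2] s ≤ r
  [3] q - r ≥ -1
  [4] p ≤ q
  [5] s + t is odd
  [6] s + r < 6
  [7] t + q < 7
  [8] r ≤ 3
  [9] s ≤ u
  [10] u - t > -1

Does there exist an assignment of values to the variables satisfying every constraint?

Unsatisfiable

From constraint 1: s ≥ 5. From constraints 2 and 8: s ≤ r and r ≤ 3, so s ≤ 3. But 3 < 5, so no value of s works.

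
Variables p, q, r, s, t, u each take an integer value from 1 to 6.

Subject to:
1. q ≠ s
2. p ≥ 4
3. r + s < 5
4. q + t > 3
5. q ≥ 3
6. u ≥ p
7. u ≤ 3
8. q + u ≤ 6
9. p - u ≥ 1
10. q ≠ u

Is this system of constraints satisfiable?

Unsatisfiable

From constraint 5: q ≥ 3. From constraints 2 and 6: u ≥ p ≥ 4. Hence q + u ≥ 7. But constraint 8 requires q + u ≤ 6, and 6 < 7. Contradiction.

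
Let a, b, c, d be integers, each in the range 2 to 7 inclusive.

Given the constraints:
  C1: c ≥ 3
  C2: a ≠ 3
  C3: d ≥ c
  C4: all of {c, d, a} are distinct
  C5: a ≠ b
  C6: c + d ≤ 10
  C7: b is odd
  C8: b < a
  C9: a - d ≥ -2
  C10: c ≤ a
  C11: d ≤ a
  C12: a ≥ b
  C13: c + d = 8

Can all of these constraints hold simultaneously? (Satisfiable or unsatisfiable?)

Setting (a, b, c, d) = (6, 5, 3, 5) satisfies everything: constraint 6: c + d = 8; constraint 9: a - d = 1, and the others follow.

Satisfiable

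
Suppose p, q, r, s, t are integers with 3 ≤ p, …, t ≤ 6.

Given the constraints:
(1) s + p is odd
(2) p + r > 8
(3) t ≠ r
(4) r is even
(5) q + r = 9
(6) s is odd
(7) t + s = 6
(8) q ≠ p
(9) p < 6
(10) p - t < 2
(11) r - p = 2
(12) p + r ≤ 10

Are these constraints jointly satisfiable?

Take p = 4, q = 3, r = 6, s = 3, t = 3. Then constraint 2: p + r = 10; constraint 5: q + r = 9, and every other listed constraint is also met.

Satisfiable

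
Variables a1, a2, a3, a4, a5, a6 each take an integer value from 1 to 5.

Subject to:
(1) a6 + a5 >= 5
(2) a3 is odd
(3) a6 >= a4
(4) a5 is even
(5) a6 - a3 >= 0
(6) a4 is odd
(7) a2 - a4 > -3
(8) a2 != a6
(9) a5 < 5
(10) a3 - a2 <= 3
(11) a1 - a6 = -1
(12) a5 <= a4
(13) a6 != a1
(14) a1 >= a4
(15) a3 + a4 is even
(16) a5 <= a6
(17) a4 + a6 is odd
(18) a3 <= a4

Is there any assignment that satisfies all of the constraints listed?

Satisfiable

One satisfying assignment is a1 = 3, a2 = 1, a3 = 1, a4 = 3, a5 = 2, a6 = 4.
For the less obvious constraints — constraint 1: a6 + a5 = 6; constraint 5: a6 - a3 = 3; constraint 7: a2 - a4 = -2 — and the others hold by inspection.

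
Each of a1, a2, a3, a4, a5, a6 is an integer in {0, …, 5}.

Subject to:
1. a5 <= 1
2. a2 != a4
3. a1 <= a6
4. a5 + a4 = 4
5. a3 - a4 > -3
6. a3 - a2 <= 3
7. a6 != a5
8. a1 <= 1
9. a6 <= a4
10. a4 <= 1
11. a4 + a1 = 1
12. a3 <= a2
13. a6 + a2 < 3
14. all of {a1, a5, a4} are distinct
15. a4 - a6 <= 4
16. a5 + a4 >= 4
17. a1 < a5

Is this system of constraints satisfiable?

Constraints 1, 8, and 10 confine each of a1, a5, a4 to the 2 values {0, 1} (the domain already gives each ≥ 0).
Constraint 14 requires all 3 of them to be distinct, but only 2 values are available — impossible by the pigeonhole principle.

Unsatisfiable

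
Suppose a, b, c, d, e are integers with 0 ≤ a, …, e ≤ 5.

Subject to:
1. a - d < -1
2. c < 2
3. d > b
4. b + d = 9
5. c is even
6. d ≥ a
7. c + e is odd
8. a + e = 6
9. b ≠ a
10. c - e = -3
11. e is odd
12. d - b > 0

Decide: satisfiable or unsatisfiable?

Satisfiable

Try a = 3, b = 4, c = 0, d = 5, e = 3.
Check constraint 1: a - d = -2; constraint 4: b + d = 9. The remaining constraints are straightforward to verify.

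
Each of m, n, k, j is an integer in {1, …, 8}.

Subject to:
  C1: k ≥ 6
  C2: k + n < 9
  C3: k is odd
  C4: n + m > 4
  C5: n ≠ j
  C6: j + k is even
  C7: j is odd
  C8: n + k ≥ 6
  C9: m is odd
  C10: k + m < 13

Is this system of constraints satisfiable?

Satisfiable

The assignment m = 5, n = 1, k = 7, j = 7 works:
  constraint 2 holds since k + n = 8.
  constraint 4 holds since n + m = 6.
  constraint 8 holds since n + k = 8.
The rest check out directly.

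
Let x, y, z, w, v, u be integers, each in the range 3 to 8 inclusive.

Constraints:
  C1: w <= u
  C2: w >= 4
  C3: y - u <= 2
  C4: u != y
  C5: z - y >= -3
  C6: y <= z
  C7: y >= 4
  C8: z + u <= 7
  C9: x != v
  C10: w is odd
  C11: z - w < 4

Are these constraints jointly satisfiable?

From constraints 6 and 7: z ≥ y ≥ 4. From constraints 1 and 2: u ≥ w ≥ 4. Hence z + u ≥ 8. But constraint 8 requires z + u ≤ 7, and 7 < 8. Contradiction.

Unsatisfiable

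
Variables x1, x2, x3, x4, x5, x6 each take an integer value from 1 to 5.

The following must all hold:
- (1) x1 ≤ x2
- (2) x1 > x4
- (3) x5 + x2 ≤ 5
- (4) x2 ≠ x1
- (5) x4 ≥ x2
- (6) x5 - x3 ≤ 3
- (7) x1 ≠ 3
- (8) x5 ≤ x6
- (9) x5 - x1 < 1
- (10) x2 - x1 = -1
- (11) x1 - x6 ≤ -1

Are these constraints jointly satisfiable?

Constraints 1, 2, and 5 give x2 ≤ x4, x4 < x1, x1 ≤ x2. Chaining: x2 ≤ x4 < x1 ≤ x2, which forces x2 < x2 — impossible.

Unsatisfiable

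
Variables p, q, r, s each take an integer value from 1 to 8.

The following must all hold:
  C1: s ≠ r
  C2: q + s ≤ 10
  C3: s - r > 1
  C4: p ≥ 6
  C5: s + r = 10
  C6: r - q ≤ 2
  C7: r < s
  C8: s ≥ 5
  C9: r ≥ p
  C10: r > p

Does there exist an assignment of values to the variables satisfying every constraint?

From constraint 8: s ≥ 5. From constraints 4 and 9: r ≥ p ≥ 6. Hence s + r ≥ 11. But constraint 5 requires s + r = 10, and 10 < 11. Contradiction.

Unsatisfiable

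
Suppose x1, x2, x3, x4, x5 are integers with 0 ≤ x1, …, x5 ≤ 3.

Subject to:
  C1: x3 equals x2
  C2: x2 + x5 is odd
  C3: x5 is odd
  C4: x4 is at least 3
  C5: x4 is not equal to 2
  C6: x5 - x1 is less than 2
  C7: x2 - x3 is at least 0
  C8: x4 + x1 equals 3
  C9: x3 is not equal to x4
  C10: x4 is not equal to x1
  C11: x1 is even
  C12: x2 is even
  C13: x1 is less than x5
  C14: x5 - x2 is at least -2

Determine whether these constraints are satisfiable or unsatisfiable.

Satisfiable

Try x1 = 0, x2 = 0, x3 = 0, x4 = 3, x5 = 1.
Check constraint 6: x5 - x1 = 1; constraint 7: x2 - x3 = 0; constraint 8: x4 + x1 = 3. The remaining constraints are straightforward to verify.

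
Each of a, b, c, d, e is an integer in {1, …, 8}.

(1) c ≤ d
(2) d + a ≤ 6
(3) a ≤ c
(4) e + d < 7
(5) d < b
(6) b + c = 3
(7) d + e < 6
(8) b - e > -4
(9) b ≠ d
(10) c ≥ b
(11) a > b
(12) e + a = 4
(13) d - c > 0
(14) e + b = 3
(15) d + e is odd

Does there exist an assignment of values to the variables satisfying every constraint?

Unsatisfiable

Constraints 3, 5, 11, and 13 give c < d, d < b, b < a, a ≤ c. Chaining: c < d < b < a ≤ c, which forces c < c — impossible.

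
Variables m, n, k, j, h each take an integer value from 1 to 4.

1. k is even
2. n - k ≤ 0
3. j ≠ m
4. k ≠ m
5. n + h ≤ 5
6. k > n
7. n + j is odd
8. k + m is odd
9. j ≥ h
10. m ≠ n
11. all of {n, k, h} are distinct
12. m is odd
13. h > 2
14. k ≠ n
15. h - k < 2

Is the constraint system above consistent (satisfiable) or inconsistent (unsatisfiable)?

Satisfiable

Try m = 3, n = 1, k = 4, j = 4, h = 3.
Check constraint 2: n - k = -3; constraint 5: n + h = 4. The remaining constraints are straightforward to verify.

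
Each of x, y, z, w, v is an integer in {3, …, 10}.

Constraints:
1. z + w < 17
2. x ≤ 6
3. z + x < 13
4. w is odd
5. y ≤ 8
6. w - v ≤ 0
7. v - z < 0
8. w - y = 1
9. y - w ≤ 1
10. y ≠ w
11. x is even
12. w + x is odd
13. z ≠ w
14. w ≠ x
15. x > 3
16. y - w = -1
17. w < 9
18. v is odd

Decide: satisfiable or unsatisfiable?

Take x = 4, y = 6, z = 8, w = 7, v = 7. Then constraint 1: z + w = 15; constraint 3: z + x = 12, and every other listed constraint is also met.

Satisfiable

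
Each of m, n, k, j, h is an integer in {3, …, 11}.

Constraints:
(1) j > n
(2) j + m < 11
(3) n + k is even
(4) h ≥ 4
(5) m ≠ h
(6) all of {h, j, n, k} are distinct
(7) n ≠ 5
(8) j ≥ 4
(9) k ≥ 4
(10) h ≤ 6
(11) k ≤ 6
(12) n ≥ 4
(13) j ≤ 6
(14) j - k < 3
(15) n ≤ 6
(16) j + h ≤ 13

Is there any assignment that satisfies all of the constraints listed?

Unsatisfiable

Constraints 4, 8, 9, 10, 11, 12, 13, and 15 confine each of h, j, n, k to the 3 values {4, …, 6}.
Constraint 6 requires all 4 of them to be distinct, but only 3 values are available — impossible by the pigeonhole principle.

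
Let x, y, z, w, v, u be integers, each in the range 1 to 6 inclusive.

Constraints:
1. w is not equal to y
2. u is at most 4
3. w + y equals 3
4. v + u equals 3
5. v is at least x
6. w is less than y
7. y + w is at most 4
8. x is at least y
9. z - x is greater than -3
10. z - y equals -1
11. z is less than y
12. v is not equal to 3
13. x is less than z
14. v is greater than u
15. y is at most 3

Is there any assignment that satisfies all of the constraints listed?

Constraints 8, 11, and 13 give y ≤ x, x < z, z < y. Chaining: y ≤ x < z < y, which forces y < y — impossible.

Unsatisfiable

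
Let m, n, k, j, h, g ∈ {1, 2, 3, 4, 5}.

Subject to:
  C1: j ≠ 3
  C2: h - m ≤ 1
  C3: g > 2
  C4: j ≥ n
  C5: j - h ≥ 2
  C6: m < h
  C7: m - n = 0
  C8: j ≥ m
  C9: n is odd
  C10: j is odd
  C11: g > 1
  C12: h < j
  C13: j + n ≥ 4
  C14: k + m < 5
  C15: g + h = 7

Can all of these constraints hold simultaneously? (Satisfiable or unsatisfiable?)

The assignment m = 1, n = 1, k = 1, j = 5, h = 2, g = 5 works:
  constraint 2 holds since h - m = 1.
  constraint 5 holds since j - h = 3.
  constraint 7 holds since m - n = 0.
The rest check out directly.

Satisfiable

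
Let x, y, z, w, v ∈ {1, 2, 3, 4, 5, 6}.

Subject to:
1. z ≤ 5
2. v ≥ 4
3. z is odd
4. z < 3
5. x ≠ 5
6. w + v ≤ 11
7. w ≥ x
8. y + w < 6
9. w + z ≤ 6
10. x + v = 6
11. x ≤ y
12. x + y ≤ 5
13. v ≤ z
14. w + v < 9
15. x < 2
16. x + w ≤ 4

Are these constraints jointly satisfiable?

From constraints 2 and 13: z ≥ v and v ≥ 4, so z ≥ 4. From constraint 4: z ≤ 2. But 2 < 4, so no value of z works.

Unsatisfiable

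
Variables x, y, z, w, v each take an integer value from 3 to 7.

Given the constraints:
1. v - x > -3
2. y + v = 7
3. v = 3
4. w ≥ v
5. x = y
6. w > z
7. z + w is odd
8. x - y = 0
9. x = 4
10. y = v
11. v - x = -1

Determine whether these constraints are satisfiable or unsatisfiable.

Unsatisfiable

Constraint 9 fixes x = 4 and constraint 3 fixes v = 3. Constraints 5 and 10 give x = y = v, so x = v. But 4 ≠ 3 — contradiction.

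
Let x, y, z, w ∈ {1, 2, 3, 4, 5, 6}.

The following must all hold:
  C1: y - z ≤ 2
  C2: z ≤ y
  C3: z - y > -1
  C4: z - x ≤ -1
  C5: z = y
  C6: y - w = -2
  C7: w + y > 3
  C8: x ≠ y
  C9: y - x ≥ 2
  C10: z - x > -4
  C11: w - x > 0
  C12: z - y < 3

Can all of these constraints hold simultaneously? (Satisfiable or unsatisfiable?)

Constraints 1, 4, and 9 give z − y ≥ -2, y − x ≥ 2, x − z ≥ 1.
Adding all 3 inequalities: the left sides telescope to 0, and the right sides sum to (-2) + 2 + 1 = 1. So 0 ≥ 1, which is false.

Unsatisfiable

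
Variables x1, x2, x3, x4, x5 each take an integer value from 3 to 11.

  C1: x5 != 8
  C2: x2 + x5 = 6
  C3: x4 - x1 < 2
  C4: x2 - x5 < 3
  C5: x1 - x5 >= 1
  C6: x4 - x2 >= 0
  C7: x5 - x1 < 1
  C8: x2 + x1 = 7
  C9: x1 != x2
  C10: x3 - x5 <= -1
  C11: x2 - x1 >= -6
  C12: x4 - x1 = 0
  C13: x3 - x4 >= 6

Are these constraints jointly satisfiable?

Constraints 5, 6, 10, 11, and 13 give x3 − x4 ≥ 6, x4 − x2 ≥ 0, x2 − x1 ≥ -6, x1 − x5 ≥ 1, x5 − x3 ≥ 1.
Adding all 5 inequalities: the left sides telescope to 0, and the right sides sum to 6 + 0 + (-6) + 1 + 1 = 2. So 0 ≥ 2, which is false.

Unsatisfiable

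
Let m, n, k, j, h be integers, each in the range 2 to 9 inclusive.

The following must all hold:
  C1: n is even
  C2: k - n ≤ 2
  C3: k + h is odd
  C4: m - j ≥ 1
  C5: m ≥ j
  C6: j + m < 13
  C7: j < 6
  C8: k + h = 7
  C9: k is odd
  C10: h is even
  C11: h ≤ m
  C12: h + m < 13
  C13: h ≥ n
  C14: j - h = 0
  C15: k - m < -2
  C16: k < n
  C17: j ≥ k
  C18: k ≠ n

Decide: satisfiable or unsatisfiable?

Satisfiable

Setting (m, n, k, j, h) = (8, 4, 3, 4, 4) satisfies everything: constraint 2: k - n = -1; constraint 4: m - j = 4, and the others follow.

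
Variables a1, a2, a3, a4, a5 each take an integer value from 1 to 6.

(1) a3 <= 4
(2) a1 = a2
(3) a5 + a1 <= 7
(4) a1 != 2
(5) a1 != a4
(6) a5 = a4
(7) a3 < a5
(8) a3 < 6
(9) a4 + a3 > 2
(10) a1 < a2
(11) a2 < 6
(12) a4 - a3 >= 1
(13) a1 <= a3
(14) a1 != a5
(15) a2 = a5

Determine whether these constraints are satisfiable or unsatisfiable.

Unsatisfiable

From constraints 2, 6, and 15, a1 = a2 = a5 = a4, so a1 = a4. But constraint 5 says a1 ≠ a4. Contradiction.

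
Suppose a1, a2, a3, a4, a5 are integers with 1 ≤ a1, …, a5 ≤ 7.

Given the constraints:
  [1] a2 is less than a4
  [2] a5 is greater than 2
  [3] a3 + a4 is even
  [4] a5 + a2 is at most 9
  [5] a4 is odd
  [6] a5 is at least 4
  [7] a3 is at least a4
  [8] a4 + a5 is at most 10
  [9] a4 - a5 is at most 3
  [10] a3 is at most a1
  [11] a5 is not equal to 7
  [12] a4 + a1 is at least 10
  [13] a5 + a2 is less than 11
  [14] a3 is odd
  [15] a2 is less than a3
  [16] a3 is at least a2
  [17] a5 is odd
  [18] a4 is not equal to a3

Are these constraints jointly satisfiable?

Satisfiable

The assignment a1 = 7, a2 = 4, a3 = 7, a4 = 5, a5 = 5 works:
  constraint 4 holds since a5 + a2 = 9.
  constraint 8 holds since a4 + a5 = 10.
  constraint 9 holds since a4 - a5 = 0.
The rest check out directly.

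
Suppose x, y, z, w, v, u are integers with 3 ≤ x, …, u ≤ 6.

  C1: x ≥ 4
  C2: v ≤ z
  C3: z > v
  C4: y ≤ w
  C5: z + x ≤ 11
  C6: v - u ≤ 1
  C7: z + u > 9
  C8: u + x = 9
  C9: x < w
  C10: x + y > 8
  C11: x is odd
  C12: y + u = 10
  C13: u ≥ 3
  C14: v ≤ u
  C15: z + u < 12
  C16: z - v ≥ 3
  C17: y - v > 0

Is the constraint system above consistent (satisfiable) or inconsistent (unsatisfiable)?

Satisfiable

Setting (x, y, z, w, v, u) = (5, 6, 6, 6, 3, 4) satisfies everything: constraint 5: z + x = 11; constraint 6: v - u = -1, and the others follow.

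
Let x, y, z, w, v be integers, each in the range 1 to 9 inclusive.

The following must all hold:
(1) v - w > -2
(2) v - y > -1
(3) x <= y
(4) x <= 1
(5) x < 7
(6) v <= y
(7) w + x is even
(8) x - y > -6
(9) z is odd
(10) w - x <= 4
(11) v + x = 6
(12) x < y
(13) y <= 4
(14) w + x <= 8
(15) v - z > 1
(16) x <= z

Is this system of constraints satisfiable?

Unsatisfiable

From constraints 6 and 13: v ≤ y ≤ 4. From constraint 4: x ≤ 1. Hence v + x ≤ 5. But constraint 11 requires v + x = 6, and 6 > 5. Contradiction.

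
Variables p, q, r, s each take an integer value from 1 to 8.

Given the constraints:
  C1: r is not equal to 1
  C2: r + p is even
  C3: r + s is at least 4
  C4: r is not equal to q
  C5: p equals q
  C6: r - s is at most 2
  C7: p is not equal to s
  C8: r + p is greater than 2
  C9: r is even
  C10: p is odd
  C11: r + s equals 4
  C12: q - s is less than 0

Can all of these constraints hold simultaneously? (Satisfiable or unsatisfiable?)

Unsatisfiable

Constraint 9 makes r even and constraint 10 makes p odd, so r + p must be odd. Constraint 2 says r + p is even — contradiction.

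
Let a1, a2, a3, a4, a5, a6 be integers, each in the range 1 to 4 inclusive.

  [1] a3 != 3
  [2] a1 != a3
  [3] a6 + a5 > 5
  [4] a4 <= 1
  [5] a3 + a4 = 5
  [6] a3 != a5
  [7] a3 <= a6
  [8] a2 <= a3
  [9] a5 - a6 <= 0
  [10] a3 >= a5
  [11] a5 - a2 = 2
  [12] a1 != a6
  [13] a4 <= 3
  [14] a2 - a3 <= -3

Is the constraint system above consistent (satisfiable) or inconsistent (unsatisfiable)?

Setting (a1, a2, a3, a4, a5, a6) = (1, 1, 4, 1, 3, 4) satisfies everything: constraint 3: a6 + a5 = 7; constraint 5: a3 + a4 = 5; constraint 9: a5 - a6 = -1, and the others follow.

Satisfiable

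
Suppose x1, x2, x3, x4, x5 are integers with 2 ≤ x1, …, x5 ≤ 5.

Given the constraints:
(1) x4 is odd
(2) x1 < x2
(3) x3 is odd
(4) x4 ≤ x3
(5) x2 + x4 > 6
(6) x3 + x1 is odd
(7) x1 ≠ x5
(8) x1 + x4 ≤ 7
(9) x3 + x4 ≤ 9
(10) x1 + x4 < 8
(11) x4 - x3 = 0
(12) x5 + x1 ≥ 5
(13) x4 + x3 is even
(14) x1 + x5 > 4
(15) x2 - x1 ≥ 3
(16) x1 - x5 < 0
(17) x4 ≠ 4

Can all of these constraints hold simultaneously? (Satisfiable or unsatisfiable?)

Satisfiable

Setting (x1, x2, x3, x4, x5) = (2, 5, 3, 3, 3) satisfies everything: constraint 5: x2 + x4 = 8; constraint 8: x1 + x4 = 5, and the others follow.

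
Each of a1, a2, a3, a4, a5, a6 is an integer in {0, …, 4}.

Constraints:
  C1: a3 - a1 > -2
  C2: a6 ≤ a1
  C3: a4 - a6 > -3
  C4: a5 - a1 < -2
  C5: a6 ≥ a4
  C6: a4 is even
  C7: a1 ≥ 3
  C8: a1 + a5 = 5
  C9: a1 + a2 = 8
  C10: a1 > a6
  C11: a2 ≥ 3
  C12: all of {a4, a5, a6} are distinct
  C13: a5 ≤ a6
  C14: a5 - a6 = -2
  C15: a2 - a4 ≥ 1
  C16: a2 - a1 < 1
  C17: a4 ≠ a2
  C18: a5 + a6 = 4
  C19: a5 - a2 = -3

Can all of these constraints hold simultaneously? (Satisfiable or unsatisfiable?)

Satisfiable

Take a1 = 4, a2 = 4, a3 = 4, a4 = 2, a5 = 1, a6 = 3. Then constraint 1: a3 - a1 = 0; constraint 3: a4 - a6 = -1; constraint 4: a5 - a1 = -3, and every other listed constraint is also met.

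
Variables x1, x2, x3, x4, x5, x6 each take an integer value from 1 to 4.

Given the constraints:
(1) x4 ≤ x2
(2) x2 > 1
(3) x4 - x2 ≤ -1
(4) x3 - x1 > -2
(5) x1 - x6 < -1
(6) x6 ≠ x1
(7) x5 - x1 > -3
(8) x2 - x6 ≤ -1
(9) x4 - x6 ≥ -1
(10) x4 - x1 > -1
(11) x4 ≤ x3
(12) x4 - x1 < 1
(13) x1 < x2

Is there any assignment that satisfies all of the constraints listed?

Unsatisfiable

Constraints 3, 8, and 9 give x4 − x6 ≥ -1, x6 − x2 ≥ 1, x2 − x4 ≥ 1.
Adding all 3 inequalities: the left sides telescope to 0, and the right sides sum to (-1) + 1 + 1 = 1. So 0 ≥ 1, which is false.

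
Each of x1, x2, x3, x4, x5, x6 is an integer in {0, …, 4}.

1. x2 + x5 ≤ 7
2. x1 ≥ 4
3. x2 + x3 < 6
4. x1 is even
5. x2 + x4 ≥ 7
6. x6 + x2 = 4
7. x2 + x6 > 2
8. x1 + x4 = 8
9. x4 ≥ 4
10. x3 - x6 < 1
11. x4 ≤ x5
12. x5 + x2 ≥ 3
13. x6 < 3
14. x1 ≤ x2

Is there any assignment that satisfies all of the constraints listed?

Unsatisfiable

From constraints 2 and 14: x2 ≥ x1 ≥ 4. From constraints 9 and 11: x5 ≥ x4 ≥ 4. Hence x2 + x5 ≥ 8. But constraint 1 requires x2 + x5 ≤ 7, and 7 < 8. Contradiction.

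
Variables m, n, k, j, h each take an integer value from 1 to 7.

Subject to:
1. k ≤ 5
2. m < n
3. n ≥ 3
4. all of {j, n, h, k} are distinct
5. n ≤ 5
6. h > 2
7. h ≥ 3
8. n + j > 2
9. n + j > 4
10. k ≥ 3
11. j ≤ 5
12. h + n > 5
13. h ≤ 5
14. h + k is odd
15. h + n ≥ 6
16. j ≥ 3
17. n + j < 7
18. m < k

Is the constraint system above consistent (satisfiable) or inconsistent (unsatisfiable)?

Unsatisfiable

Constraints 1, 3, 5, 7, 10, 11, 13, and 16 confine each of j, n, h, k to the 3 values {3, …, 5}.
Constraint 4 requires all 4 of them to be distinct, but only 3 values are available — impossible by the pigeonhole principle.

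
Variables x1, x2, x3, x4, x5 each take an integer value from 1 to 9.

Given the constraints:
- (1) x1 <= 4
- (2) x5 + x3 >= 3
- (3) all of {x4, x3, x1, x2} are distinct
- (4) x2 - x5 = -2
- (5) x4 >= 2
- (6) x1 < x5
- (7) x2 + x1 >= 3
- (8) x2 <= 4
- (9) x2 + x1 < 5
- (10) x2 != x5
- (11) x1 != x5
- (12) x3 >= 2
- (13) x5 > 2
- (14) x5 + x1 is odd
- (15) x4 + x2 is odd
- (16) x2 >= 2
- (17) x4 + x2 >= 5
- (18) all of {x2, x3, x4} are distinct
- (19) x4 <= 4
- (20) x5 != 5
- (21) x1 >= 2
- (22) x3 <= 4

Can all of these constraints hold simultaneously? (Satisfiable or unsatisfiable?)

Unsatisfiable

Constraints 1, 5, 8, 12, 16, 19, 21, and 22 confine each of x4, x3, x1, x2 to the 3 values {2, …, 4}.
Constraint 3 requires all 4 of them to be distinct, but only 3 values are available — impossible by the pigeonhole principle.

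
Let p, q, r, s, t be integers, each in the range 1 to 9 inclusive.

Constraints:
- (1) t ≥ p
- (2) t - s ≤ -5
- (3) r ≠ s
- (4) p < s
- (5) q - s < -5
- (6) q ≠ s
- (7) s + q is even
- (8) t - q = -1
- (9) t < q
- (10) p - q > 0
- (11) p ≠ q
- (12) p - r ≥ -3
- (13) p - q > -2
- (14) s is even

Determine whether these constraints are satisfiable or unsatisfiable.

Constraints 1, 9, and 10 give p ≤ t, t < q, q < p. Chaining: p ≤ t < q < p, which forces p < p — impossible.

Unsatisfiable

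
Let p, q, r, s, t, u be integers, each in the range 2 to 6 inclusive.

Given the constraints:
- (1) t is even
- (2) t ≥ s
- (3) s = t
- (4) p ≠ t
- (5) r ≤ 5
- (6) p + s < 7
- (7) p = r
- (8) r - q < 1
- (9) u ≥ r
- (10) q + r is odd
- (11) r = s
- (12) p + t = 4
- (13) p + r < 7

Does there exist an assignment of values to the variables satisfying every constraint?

From constraints 3, 7, and 11, p = r = s = t, so p = t. But constraint 4 says p ≠ t. Contradiction.

Unsatisfiable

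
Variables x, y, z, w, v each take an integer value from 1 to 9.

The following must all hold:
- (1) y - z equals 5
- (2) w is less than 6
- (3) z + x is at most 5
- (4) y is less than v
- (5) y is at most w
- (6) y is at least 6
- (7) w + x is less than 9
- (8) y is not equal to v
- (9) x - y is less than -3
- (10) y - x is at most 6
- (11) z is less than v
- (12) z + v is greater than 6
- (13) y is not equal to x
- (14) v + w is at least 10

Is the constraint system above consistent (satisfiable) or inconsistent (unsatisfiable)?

Unsatisfiable

From constraints 5 and 6: w ≥ y and y ≥ 6, so w ≥ 6. From constraint 2: w ≤ 5. But 5 < 6, so no value of w works.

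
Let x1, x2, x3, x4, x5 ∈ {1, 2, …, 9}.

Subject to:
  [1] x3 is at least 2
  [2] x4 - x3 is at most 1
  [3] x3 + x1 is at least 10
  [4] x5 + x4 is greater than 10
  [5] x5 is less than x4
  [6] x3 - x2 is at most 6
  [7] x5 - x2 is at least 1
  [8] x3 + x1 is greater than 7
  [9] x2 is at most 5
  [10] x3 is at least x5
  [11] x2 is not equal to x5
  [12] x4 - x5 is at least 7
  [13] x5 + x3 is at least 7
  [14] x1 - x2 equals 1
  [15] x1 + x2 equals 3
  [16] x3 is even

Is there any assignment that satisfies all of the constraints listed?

Constraints 2, 6, 7, and 12 give x2 − x3 ≥ -6, x3 − x4 ≥ -1, x4 − x5 ≥ 7, x5 − x2 ≥ 1.
Adding all 4 inequalities: the left sides telescope to 0, and the right sides sum to (-6) + (-1) + 7 + 1 = 1. So 0 ≥ 1, which is false.

Unsatisfiable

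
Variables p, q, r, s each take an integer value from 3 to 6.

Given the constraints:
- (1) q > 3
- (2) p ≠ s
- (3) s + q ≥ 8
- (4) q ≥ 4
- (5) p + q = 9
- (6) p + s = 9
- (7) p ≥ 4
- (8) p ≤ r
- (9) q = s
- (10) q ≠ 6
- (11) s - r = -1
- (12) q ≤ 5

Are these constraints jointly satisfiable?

One satisfying assignment is p = 5, q = 4, r = 5, s = 4.
For the less obvious constraints — constraint 3: s + q = 8; constraint 5: p + q = 9 — and the others hold by inspection.

Satisfiable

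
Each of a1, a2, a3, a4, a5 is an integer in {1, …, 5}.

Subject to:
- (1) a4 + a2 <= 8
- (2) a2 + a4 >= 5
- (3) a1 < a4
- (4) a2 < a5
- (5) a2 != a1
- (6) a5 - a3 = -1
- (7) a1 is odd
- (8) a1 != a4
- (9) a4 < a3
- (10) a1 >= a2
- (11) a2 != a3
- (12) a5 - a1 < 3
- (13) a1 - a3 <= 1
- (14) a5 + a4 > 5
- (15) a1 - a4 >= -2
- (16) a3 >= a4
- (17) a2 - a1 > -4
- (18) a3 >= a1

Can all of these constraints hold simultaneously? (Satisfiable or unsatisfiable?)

Satisfiable

Try a1 = 3, a2 = 2, a3 = 5, a4 = 4, a5 = 4.
Check constraint 1: a4 + a2 = 6; constraint 2: a2 + a4 = 6. The remaining constraints are straightforward to verify.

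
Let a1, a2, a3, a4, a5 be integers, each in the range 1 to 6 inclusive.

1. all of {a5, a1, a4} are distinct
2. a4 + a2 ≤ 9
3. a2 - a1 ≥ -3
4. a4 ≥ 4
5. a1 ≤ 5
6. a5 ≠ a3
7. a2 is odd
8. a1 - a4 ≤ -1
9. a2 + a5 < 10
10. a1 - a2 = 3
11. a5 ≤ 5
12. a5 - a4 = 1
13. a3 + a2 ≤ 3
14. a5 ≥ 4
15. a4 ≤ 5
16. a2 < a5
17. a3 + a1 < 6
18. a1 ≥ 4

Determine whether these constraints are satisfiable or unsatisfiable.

Unsatisfiable

Constraints 4, 5, 11, 14, 15, and 18 confine each of a5, a1, a4 to the 2 values {4, 5}.
Constraint 1 requires all 3 of them to be distinct, but only 2 values are available — impossible by the pigeonhole principle.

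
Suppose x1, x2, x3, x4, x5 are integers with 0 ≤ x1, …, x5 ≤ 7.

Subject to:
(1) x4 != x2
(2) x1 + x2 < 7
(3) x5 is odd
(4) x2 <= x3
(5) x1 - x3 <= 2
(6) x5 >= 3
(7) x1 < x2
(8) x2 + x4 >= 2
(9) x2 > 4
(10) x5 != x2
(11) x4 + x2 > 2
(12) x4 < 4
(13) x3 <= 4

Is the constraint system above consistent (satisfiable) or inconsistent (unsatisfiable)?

From constraint 9: x2 ≥ 5. From constraints 4 and 13: x2 ≤ x3 and x3 ≤ 4, so x2 ≤ 4. But 4 < 5, so no value of x2 works.

Unsatisfiable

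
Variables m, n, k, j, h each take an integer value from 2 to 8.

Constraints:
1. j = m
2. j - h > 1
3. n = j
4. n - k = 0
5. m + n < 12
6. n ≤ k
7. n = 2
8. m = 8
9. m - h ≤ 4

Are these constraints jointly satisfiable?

Unsatisfiable

Constraint 7 fixes n = 2 and constraint 8 fixes m = 8. Constraints 1 and 3 give n = j = m, so n = m. But 2 ≠ 8 — contradiction.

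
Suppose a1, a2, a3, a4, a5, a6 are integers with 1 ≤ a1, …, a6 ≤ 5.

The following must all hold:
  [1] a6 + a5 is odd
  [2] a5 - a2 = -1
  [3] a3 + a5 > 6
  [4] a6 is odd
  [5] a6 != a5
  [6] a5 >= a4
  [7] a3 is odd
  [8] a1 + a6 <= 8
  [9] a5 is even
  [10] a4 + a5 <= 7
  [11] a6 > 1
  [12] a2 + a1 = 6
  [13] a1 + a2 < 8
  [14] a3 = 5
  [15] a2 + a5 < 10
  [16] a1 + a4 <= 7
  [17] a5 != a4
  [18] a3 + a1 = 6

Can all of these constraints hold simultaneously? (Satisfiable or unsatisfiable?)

Satisfiable

Setting (a1, a2, a3, a4, a5, a6) = (1, 5, 5, 3, 4, 5) satisfies everything: constraint 2: a5 - a2 = -1; constraint 3: a3 + a5 = 9, and the others follow.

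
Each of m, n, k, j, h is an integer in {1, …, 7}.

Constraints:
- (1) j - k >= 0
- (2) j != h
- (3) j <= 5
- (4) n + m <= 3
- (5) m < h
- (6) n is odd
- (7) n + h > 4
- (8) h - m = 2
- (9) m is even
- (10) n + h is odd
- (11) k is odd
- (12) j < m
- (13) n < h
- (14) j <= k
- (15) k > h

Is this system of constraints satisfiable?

Constraints 1, 5, 12, and 15 give j < m, m < h, h < k, k ≤ j. Chaining: j < m < h < k ≤ j, which forces j < j — impossible.

Unsatisfiable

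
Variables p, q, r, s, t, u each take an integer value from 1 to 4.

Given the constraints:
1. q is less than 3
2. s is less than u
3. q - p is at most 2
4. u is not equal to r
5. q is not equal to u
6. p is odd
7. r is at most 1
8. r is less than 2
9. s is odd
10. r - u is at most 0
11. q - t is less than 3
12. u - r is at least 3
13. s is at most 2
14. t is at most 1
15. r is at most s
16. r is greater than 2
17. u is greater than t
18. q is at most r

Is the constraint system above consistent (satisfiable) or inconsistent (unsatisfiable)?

Unsatisfiable

From constraint 16: r ≥ 3. From constraints 13 and 15: r ≤ s and s ≤ 2, so r ≤ 2. But 2 < 3, so no value of r works.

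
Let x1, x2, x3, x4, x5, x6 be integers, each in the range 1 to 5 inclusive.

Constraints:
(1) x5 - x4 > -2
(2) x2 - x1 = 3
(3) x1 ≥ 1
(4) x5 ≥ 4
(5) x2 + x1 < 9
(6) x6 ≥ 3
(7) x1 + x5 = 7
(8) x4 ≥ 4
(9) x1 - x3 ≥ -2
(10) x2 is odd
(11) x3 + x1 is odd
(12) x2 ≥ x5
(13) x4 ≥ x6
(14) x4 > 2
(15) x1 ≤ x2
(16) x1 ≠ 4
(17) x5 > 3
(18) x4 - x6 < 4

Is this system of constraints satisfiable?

One satisfying assignment is x1 = 2, x2 = 5, x3 = 1, x4 = 5, x5 = 5, x6 = 4.
For the less obvious constraints — constraint 1: x5 - x4 = 0; constraint 2: x2 - x1 = 3 — and the others hold by inspection.

Satisfiable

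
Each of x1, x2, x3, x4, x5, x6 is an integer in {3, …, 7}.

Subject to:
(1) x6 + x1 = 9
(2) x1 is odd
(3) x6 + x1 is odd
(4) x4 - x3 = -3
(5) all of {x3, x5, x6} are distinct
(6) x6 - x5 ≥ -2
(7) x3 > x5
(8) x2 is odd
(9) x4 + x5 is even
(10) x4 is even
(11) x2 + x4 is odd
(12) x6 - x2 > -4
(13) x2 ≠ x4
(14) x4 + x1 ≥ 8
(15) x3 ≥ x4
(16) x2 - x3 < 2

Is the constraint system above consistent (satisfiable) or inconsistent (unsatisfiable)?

Take x1 = 5, x2 = 7, x3 = 7, x4 = 4, x5 = 6, x6 = 4. Then constraint 1: x6 + x1 = 9; constraint 4: x4 - x3 = -3, and every other listed constraint is also met.

Satisfiable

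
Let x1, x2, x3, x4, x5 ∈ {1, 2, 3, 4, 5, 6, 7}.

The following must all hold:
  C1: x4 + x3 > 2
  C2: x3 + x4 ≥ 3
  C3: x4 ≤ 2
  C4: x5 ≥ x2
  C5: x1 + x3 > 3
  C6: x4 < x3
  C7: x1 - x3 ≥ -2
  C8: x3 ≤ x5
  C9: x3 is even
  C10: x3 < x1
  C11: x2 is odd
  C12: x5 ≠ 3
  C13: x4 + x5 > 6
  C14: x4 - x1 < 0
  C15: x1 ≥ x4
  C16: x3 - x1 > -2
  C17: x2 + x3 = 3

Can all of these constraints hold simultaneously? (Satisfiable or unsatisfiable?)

One satisfying assignment is x1 = 3, x2 = 1, x3 = 2, x4 = 1, x5 = 7.
For the less obvious constraints — constraint 1: x4 + x3 = 3; constraint 2: x3 + x4 = 3 — and the others hold by inspection.

Satisfiable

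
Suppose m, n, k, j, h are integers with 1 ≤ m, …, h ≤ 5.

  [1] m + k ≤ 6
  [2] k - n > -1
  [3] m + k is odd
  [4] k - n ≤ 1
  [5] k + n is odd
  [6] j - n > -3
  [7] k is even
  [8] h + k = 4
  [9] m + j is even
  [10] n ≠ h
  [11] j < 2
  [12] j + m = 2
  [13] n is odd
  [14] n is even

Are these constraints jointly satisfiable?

Constraint 7 makes k even and constraint 14 makes n even, so k + n must be even. Constraint 5 says k + n is odd — contradiction.

Unsatisfiable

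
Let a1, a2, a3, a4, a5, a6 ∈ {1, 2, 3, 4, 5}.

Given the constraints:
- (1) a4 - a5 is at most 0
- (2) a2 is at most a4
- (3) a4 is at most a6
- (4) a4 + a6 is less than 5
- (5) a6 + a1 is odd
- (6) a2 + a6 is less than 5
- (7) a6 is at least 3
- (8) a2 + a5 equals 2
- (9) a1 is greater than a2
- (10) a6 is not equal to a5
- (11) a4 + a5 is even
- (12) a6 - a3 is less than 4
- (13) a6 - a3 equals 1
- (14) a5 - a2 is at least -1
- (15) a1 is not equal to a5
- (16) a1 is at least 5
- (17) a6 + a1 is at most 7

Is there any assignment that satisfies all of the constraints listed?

Unsatisfiable

From constraint 7: a6 ≥ 3. From constraint 16: a1 ≥ 5. Hence a6 + a1 ≥ 8. But constraint 17 requires a6 + a1 ≤ 7, and 7 < 8. Contradiction.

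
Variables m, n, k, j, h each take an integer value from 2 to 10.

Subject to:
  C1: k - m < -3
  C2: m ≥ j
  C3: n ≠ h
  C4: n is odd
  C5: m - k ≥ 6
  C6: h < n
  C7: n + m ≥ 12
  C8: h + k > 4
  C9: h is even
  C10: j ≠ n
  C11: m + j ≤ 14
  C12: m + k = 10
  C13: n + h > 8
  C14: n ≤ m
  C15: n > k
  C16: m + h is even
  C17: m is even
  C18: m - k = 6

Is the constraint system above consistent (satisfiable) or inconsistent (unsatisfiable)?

One satisfying assignment is m = 8, n = 5, k = 2, j = 3, h = 4.
For the less obvious constraints — constraint 1: k - m = -6; constraint 5: m - k = 6; constraint 7: n + m = 13 — and the others hold by inspection.

Satisfiable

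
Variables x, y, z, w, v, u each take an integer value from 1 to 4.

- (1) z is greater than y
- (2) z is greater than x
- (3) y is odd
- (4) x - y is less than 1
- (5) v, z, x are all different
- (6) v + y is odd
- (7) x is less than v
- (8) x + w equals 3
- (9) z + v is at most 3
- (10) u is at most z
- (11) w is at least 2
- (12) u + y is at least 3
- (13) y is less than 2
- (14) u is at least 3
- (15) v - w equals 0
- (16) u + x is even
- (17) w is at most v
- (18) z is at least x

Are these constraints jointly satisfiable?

Unsatisfiable

From constraints 10 and 14: z ≥ u ≥ 3. From constraints 11 and 17: v ≥ w ≥ 2. Hence z + v ≥ 5. But constraint 9 requires z + v ≤ 3, and 3 < 5. Contradiction.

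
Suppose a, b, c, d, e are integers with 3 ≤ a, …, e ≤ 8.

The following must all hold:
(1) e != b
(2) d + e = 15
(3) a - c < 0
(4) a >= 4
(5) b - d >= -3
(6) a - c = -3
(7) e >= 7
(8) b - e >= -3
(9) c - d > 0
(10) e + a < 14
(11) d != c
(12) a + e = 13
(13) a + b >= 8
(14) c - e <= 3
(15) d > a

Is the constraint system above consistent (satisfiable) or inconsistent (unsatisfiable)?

Satisfiable

The assignment a = 5, b = 5, c = 8, d = 7, e = 8 works:
  constraint 2 holds since d + e = 15.
  constraint 3 holds since a - c = -3.
The rest check out directly.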